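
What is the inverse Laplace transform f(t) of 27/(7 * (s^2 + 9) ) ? 9 * sin(3 * t) /7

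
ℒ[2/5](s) 2/(5*s)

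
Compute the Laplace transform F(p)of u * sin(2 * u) 4 * p/(p^2 + 4)^2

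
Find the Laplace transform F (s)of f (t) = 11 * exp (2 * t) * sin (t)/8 11/ (8 * ( (s - 2)^2 + 1))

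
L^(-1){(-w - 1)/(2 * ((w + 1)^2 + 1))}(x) -exp(-x) * cos(x)/2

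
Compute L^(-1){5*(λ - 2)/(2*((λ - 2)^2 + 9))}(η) 5*exp(2*η)*cos(3*η)/2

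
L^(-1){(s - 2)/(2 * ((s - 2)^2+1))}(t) exp(2 * t) * cos(t)/2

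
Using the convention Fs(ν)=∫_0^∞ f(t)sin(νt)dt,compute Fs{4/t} 2 * pi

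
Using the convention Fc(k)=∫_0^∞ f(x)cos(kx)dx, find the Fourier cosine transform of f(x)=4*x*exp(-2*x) 4*(4 - k^2)/(k^2 + 4)^2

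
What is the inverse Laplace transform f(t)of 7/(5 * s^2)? 7 * t/5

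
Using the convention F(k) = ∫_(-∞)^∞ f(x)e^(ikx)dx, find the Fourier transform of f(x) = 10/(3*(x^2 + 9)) 10*pi*exp(-3*Abs(k))/9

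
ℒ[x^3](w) 6/w^4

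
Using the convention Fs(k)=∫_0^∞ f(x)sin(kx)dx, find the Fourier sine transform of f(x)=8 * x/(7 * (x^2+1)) 4 * pi * exp(-k)/7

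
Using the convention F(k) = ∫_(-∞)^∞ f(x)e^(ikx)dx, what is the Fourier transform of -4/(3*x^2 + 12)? -2*pi*exp(-2*Abs(k))/3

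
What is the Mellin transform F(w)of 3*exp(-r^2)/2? 3*gamma(w/2)/4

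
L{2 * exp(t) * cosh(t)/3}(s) 2 * (s - 1)/(3 * s * (s - 2))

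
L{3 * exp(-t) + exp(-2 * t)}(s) 1/(s + 2) + 3/(s + 1)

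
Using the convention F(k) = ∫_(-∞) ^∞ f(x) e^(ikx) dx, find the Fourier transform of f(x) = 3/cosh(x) 3 * pi/cosh(pi * k/2) 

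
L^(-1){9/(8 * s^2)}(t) 9 * t/8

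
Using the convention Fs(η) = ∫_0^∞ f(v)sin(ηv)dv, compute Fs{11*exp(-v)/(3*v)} 11*atan(η)/3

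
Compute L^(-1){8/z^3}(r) 4 * r^2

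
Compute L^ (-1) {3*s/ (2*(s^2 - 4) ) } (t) 3*cosh (2*t) /2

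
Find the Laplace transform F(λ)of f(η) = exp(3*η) 1/(λ - 3)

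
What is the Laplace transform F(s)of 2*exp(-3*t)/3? 2/(3*(s+3))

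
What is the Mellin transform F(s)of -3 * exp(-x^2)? -3 * gamma(s/2)/2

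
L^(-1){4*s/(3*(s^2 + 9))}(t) 4*cos(3*t)/3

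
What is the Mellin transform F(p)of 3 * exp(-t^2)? 3 * gamma(p/2)/2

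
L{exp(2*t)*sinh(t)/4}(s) 1/(4*((s - 2)^2 - 1))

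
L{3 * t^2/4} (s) 3/ (2 * s^3)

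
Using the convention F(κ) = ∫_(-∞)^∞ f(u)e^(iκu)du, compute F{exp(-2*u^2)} sqrt(2)*sqrt(pi)*exp(-κ^2/8)/2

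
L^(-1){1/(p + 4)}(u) exp(-4*u)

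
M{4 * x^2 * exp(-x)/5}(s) 4 * gamma(s + 2)/5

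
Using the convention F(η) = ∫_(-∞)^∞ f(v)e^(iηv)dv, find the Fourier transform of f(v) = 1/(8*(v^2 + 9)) pi*exp(-3*Abs(η))/24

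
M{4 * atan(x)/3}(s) -2 * pi * sec(pi * s/2)/(3 * s)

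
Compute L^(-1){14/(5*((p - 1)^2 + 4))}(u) 7*exp(u)*sin(2*u)/5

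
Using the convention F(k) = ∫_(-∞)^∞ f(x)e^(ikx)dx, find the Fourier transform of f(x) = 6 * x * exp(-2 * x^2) 3 * sqrt(2) * I * sqrt(pi) * k * exp(-k^2/8)/4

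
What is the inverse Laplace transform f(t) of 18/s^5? 3 * t^4/4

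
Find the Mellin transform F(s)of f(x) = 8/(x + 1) 8*pi*csc(pi*s)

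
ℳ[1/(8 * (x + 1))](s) pi * csc(pi * s)/8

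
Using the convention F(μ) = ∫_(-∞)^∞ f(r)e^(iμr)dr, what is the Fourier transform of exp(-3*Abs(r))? 6/(μ^2 + 9)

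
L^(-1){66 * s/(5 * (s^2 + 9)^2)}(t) 11 * t * sin(3 * t)/5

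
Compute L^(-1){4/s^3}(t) 2*t^2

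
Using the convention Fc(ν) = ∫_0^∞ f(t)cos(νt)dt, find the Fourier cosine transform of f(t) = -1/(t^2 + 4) -pi * exp(-2 * ν)/4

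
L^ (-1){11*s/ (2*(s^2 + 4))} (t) 11*cos (2*t)/2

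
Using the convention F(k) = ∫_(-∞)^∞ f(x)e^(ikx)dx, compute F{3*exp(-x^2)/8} 3*sqrt(pi)*exp(-k^2/4)/8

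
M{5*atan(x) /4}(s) -5*pi*sec(pi*s/2) /(8*s) 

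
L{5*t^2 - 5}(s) 10/s^3 - 5/s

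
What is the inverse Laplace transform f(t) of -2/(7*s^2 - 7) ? -2*sinh(t) /7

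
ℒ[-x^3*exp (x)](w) -6/ (w - 1)^4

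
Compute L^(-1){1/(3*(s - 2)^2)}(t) t*exp(2*t)/3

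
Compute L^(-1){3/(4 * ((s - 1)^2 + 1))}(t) 3 * exp(t) * sin(t)/4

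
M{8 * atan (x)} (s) -4 * pi * sec (pi * s/2)/s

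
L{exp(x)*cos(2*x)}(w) (w - 1)/((w - 1)^2 + 4)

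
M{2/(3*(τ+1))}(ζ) 2*pi*csc(pi*ζ)/3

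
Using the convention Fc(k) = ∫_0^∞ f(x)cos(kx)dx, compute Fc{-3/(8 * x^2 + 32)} -3 * pi * exp(-2 * k)/32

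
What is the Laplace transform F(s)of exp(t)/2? 1/(2 * (s - 1))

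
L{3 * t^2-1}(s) 6/s^3-1/s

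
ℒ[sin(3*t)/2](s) 3/(2*(s^2 + 9))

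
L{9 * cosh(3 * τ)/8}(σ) 9 * σ/(8 * (σ^2 - 9))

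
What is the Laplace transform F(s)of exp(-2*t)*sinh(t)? 1/((s + 2)^2 - 1)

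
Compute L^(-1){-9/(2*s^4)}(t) -3*t^3/4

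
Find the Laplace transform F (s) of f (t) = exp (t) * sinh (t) 1/ (s * (s - 2) ) 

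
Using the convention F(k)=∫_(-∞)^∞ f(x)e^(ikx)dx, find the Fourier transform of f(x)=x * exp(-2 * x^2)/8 sqrt(2) * I * sqrt(pi) * k * exp(-k^2/8)/64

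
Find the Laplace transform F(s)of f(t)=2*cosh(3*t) 2*s/(s^2 - 9)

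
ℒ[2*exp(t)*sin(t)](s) 2/((s - 1)^2 + 1)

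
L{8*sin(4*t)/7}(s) 32/(7*(s^2 + 16))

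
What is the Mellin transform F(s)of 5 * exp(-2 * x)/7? 5 * gamma(s)/(7 * 2^s)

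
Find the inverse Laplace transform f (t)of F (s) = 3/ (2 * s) 3/2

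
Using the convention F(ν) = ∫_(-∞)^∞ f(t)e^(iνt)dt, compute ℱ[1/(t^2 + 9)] pi*exp(-3*Abs(ν))/3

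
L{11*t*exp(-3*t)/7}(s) 11/(7*(s + 3)^2)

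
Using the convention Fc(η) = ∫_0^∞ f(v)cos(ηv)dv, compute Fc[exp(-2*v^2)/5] sqrt(2)*sqrt(pi)*exp(-η^2/8)/20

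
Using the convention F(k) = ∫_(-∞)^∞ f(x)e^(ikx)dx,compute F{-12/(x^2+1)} -12 * pi * exp(-Abs(k))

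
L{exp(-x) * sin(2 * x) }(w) 2/((w + 1) ^2 + 4) 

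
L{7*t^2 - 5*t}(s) 14/s^3 - 5/s^2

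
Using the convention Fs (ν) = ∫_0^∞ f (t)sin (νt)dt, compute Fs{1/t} pi/2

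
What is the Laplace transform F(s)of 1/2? 1/(2 * s)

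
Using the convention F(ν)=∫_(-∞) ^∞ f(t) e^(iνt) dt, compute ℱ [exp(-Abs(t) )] 2/(ν^2 + 1) 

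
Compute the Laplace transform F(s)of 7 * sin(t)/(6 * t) 7 * atan(1/s)/6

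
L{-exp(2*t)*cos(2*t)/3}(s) (2 - s)/(3*((s - 2)^2 + 4))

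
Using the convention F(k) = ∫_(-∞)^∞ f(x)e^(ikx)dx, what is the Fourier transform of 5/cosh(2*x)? 5*pi/(2*cosh(pi*k/4))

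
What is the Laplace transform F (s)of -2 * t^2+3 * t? 3/s^2-4/s^3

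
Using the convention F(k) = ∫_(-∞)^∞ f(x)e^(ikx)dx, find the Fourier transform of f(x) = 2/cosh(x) 2*pi/cosh(pi*k/2)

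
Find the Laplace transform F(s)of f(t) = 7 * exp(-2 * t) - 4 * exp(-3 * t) 7/(s + 2) - 4/(s + 3)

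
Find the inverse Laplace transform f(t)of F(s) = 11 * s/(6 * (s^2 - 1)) 11 * cosh(t)/6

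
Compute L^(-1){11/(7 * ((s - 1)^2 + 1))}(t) 11 * exp(t) * sin(t)/7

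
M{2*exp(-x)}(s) 2*gamma(s)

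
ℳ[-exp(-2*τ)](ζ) -gamma(ζ)/2^ζ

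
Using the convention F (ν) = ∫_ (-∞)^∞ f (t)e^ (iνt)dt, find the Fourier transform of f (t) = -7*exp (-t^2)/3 -7*sqrt (pi)*exp (-ν^2/4)/3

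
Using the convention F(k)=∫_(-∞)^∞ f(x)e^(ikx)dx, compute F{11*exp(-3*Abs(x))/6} 11/(k^2+9)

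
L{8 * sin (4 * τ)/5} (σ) 32/ (5 * (σ^2+16))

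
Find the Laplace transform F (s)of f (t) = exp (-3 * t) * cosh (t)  (s + 3)/ ( (s + 3)^2 - 1)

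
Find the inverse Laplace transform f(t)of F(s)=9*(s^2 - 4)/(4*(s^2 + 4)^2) 9*t*cos(2*t)/4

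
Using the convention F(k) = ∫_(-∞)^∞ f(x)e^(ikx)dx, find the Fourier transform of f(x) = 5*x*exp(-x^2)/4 5*I*sqrt(pi)*k*exp(-k^2/4)/8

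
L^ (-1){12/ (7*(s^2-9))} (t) 4*sinh (3*t)/7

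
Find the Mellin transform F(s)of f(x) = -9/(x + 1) -9*pi*csc(pi*s)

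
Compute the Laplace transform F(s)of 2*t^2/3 4/(3*s^3)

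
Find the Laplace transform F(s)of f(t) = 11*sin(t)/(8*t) 11*atan(1/s)/8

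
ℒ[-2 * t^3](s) -12/s^4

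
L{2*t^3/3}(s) 4/s^4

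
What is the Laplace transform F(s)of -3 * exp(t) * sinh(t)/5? -3/(5 * s * (s - 2))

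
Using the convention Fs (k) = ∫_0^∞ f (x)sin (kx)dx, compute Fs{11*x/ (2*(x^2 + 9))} 11*pi*exp (-3*k)/4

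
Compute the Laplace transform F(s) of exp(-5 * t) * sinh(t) 1/((s + 5) ^2 - 1) 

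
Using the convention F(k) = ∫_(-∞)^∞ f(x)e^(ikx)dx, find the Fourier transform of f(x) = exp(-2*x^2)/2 sqrt(2)*sqrt(pi)*exp(-k^2/8)/4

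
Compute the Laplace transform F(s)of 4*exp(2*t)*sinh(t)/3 4/(3*((s - 2)^2-1))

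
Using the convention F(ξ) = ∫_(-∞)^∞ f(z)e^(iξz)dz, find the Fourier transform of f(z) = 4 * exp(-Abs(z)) 8/(ξ^2 + 1)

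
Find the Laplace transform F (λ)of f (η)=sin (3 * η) 3/ (λ^2+9)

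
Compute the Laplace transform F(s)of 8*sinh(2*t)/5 16/(5*(s^2 - 4))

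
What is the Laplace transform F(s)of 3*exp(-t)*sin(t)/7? 3/(7*((s + 1)^2 + 1))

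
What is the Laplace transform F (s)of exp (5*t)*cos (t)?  (s - 5)/ ( (s - 5)^2 + 1)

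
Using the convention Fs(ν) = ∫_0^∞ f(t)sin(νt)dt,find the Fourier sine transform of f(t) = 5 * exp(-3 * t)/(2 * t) 5 * atan(ν/3)/2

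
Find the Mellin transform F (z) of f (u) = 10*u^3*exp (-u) 10*gamma (z + 3) 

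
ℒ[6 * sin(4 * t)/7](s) 24/(7 * (s^2 + 16))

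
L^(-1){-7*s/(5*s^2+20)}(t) -7*cos(2*t)/5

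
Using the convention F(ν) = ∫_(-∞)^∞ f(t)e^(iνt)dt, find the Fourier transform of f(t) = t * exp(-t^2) I * sqrt(pi) * ν * exp(-ν^2/4)/2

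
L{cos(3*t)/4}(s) s/(4*(s^2 + 9))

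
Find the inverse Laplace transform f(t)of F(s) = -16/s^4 -8*t^3/3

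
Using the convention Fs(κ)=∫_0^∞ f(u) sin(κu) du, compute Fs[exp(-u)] κ/(κ^2 + 1) 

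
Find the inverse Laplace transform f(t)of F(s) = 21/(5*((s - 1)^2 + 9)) 7*exp(t)*sin(3*t)/5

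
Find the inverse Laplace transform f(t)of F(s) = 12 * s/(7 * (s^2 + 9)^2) 2 * t * sin(3 * t)/7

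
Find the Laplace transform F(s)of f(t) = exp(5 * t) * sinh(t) 1/((s - 5)^2 - 1)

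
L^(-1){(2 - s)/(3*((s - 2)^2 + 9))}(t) -exp(2*t)*cos(3*t)/3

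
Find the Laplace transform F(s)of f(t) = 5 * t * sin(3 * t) 30 * s/(s^2 + 9)^2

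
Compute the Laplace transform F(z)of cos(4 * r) z/(z^2 + 16)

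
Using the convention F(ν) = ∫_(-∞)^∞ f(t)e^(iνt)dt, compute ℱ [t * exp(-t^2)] I * sqrt(pi) * ν * exp(-ν^2/4)/2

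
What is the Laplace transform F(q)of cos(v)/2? q/(2 * (q^2 + 1))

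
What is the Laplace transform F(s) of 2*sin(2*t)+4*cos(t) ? 4*s/(s^2+1)+4/(s^2+4) 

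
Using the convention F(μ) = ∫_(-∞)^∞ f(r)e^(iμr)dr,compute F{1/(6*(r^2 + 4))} pi*exp(-2*Abs(μ))/12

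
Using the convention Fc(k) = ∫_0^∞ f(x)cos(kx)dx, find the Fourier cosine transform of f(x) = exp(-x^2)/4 sqrt(pi)*exp(-k^2/4)/8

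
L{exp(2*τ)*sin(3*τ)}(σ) 3/((σ - 2)^2 + 9)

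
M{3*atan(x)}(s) -3*pi*sec(pi*s/2)/(2*s)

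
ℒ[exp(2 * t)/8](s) 1/(8 * (s - 2))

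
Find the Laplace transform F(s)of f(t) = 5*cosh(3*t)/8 5*s/(8*(s^2 - 9))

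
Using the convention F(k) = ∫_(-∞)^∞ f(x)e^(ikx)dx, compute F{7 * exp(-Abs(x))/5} 14/(5 * (k^2 + 1))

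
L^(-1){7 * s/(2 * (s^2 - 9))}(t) 7 * cosh(3 * t)/2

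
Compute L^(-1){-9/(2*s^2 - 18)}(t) -3*sinh(3*t)/2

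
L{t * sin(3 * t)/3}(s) 2 * s/(s^2+9)^2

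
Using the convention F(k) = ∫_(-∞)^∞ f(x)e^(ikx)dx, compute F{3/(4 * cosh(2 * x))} 3 * pi/(8 * cosh(pi * k/4))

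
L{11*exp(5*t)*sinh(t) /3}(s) 11/(3*((s - 5) ^2 - 1) ) 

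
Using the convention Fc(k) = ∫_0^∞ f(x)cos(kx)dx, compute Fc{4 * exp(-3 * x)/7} 12/(7 * (k^2 + 9))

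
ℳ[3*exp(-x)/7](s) 3*gamma(s)/7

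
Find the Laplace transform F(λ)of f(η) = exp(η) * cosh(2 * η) (λ - 1)/((λ - 1)^2 - 4)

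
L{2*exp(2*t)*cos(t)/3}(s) 2*(s - 2)/(3*((s - 2)^2 + 1))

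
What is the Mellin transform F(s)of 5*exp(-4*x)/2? 5*gamma(s)/(2*2^(2*s))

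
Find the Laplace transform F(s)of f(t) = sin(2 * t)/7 2/(7 * (s^2+4))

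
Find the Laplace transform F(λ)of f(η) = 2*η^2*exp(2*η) 4/(λ - 2)^3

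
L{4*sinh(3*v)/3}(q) 4/(q^2 - 9)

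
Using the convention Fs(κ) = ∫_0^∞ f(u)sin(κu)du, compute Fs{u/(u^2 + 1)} pi * exp(-κ)/2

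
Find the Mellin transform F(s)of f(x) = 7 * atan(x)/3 -7 * pi * sec(pi * s/2)/(6 * s)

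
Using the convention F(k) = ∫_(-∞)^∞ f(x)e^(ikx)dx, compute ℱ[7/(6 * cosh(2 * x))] 7 * pi/(12 * cosh(pi * k/4))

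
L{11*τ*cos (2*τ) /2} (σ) 11*(σ^2 - 4) / (2*(σ^2 + 4) ^2) 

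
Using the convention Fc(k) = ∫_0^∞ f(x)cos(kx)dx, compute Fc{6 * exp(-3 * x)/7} 18/(7 * (k^2 + 9))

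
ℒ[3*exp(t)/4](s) 3/(4*(s - 1))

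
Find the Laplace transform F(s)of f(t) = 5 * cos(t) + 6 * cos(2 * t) 6 * s/(s^2 + 4) + 5 * s/(s^2 + 1)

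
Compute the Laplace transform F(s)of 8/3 8/(3*s)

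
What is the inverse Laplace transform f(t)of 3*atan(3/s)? 3*sin(3*t)/t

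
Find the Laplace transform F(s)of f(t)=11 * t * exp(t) 11/(s - 1)^2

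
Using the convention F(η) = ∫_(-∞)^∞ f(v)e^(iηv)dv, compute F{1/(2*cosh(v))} pi/(2*cosh(pi*η/2))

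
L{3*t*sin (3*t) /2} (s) 9*s/ (s^2 + 9) ^2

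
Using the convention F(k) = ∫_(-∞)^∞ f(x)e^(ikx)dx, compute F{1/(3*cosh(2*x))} pi/(6*cosh(pi*k/4))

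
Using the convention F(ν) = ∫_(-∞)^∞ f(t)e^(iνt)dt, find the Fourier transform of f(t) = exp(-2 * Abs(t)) 4/(ν^2 + 4)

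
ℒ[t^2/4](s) 1/(2*s^3)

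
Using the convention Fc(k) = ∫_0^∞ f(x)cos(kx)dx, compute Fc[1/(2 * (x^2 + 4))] pi * exp(-2 * k)/8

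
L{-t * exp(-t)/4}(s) -1/(4 * (s + 1)^2)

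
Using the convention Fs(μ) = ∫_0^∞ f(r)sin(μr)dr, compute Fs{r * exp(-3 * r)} 6 * μ/(μ^2+9)^2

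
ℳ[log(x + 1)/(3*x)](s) -pi*csc(pi*s)/(3*s - 3)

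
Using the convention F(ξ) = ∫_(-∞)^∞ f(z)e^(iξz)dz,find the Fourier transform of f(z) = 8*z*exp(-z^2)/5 4*I*sqrt(pi)*ξ*exp(-ξ^2/4)/5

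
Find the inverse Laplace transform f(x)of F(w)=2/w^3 x^2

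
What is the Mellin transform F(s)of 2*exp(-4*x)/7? 2^(1 - 2*s)*gamma(s)/7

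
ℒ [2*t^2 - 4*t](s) 4/s^3 - 4/s^2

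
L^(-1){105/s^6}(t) 7 * t^5/8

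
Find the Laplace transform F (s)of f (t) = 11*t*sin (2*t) 44*s/ (s^2+4)^2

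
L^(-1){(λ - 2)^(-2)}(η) η*exp(2*η)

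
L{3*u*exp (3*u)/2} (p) 3/ (2*(p - 3)^2)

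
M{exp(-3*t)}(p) gamma(p)/3^p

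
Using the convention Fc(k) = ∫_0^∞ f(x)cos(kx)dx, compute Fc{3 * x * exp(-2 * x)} 3 * (4 - k^2)/(k^2 + 4)^2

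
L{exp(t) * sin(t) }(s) 1/((s - 1) ^2 + 1) 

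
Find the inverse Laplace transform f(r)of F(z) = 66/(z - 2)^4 11*r^3*exp(2*r)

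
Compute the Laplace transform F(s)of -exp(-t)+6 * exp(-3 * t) 6/(s+3) - 1/(s+1)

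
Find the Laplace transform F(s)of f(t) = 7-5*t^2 7/s - 10/s^3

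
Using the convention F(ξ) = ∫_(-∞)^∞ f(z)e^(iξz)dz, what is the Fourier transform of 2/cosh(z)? 2*pi/cosh(pi*ξ/2)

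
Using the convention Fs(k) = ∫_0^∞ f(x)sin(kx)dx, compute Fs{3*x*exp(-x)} 6*k/(k^2 + 1)^2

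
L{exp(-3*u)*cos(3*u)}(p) (p + 3)/((p + 3)^2 + 9)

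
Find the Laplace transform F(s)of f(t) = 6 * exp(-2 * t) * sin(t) 6/((s+2)^2+1)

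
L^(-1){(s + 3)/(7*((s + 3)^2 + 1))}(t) exp(-3*t)*cos(t)/7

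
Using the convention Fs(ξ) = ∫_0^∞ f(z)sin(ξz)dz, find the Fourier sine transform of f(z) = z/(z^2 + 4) pi * exp(-2 * ξ)/2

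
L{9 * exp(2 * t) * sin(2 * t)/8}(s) 9/(4 * ((s - 2)^2 + 4))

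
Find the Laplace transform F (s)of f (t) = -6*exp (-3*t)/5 -6/ (5*s+15)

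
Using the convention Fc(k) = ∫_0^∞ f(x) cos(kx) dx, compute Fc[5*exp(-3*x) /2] 15/(2*(k^2 + 9) ) 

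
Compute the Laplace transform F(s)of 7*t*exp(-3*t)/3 7/(3*(s + 3)^2)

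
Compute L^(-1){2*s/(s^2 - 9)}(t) 2*cosh(3*t)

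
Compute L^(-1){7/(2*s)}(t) 7/2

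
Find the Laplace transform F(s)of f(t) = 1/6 1/(6*s)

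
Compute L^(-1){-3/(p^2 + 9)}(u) -sin(3*u)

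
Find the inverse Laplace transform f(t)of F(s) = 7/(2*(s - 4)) 7*exp(4*t)/2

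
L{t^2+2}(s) 2/s^3+2/s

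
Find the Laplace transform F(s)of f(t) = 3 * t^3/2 9/s^4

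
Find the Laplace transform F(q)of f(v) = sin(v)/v atan(1/q)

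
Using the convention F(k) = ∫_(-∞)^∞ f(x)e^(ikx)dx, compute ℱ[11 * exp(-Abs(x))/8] 11/(4 * (k^2 + 1))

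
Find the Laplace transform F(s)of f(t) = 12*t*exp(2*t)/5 12/(5*(s - 2)^2)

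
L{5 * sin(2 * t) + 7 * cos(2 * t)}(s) 7 * s/(s^2 + 4) + 10/(s^2 + 4)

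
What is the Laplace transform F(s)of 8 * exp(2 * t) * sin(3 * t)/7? 24/(7 * ((s - 2)^2 + 9))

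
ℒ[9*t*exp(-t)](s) 9/(s+1)^2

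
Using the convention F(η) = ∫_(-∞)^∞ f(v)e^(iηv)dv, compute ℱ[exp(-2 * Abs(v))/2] 2/(η^2 + 4)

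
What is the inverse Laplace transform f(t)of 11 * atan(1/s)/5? 11 * sin(t)/(5 * t)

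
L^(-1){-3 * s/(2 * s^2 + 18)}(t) -3 * cos(3 * t)/2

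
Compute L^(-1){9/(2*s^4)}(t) 3*t^3/4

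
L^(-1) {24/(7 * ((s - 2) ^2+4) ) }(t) 12 * exp(2 * t) * sin(2 * t) /7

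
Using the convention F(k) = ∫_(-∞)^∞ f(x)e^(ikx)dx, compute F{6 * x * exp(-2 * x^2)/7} 3 * sqrt(2) * I * sqrt(pi) * k * exp(-k^2/8)/28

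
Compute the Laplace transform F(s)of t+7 7/s+s^(-2)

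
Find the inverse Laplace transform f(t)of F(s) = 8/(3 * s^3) 4 * t^2/3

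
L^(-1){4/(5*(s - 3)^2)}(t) 4*t*exp(3*t)/5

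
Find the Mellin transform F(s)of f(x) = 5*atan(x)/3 -5*pi*sec(pi*s/2)/(6*s)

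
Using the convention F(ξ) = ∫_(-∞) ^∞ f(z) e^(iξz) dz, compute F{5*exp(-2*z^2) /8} 5*sqrt(2)*sqrt(pi)*exp(-ξ^2/8) /16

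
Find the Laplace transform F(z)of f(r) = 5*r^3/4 15/(2*z^4)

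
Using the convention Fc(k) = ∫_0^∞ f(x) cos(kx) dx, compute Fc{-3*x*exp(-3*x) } 3*(k^2-9) /(k^2 + 9) ^2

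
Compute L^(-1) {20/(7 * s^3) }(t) 10 * t^2/7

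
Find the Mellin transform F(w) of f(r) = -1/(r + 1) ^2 pi*(w - 1) /sin(pi*w) 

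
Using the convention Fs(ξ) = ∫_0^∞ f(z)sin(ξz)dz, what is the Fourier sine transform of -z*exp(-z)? -2*ξ/(ξ^2 + 1)^2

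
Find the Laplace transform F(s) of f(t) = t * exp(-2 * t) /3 1/(3 * (s + 2) ^2) 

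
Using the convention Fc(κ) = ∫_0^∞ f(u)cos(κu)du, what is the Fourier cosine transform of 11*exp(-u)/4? 11/(4*(κ^2 + 1))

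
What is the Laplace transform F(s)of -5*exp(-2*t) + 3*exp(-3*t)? 3/(s + 3)-5/(s + 2)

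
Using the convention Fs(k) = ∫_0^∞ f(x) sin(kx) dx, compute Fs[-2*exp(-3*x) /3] -2*k/(3*k^2+27) 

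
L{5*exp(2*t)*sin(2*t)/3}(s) 10/(3*((s - 2)^2+4))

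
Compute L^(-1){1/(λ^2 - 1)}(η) sinh(η)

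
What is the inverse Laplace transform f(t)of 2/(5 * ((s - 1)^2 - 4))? exp(t) * sinh(2 * t)/5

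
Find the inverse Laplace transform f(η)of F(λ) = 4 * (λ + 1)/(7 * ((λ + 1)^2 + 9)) 4 * exp(-η) * cos(3 * η)/7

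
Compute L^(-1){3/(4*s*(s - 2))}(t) 3*exp(t)*sinh(t)/4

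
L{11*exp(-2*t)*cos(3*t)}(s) 11*(s + 2)/((s + 2)^2 + 9)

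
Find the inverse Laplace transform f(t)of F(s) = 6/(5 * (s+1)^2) 6 * t * exp(-t)/5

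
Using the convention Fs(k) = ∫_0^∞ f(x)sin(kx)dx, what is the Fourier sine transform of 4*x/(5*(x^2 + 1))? 2*pi*exp(-k)/5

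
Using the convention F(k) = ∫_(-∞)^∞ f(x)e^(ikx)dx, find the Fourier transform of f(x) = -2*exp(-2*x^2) -sqrt(2)*sqrt(pi)*exp(-k^2/8)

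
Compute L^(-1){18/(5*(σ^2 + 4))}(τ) 9*sin(2*τ)/5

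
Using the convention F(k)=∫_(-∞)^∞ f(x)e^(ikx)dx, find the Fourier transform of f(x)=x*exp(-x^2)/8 I*sqrt(pi)*k*exp(-k^2/4)/16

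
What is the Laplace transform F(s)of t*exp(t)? (s - 1)^(-2)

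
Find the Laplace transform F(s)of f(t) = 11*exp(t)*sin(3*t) 33/((s - 1)^2 + 9)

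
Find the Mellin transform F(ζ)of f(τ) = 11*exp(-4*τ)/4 11*gamma(ζ)/(4*2^(2*ζ))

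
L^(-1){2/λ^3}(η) η^2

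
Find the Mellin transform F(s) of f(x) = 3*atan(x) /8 -3*pi*sec(pi*s/2) /(16*s) 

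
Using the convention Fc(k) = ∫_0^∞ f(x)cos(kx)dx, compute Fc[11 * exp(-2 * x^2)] 11 * sqrt(2) * sqrt(pi) * exp(-k^2/8)/4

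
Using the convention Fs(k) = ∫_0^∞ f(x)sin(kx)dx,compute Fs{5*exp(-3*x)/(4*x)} 5*atan(k/3)/4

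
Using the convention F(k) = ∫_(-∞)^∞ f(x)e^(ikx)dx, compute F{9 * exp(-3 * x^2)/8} 3 * sqrt(3) * sqrt(pi) * exp(-k^2/12)/8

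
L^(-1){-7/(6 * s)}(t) -7/6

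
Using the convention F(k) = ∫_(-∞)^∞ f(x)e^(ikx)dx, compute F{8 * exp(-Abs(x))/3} 16/(3 * (k^2 + 1))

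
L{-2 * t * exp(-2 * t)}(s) -2/(s + 2)^2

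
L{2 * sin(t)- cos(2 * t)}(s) 2/(s^2 + 1)- s/(s^2 + 4)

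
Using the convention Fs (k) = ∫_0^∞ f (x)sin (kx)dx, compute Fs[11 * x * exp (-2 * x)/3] 44 * k/ (3 * (k^2 + 4)^2)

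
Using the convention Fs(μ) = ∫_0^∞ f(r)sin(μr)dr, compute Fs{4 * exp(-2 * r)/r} 4 * atan(μ/2)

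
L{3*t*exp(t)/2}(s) 3/(2*(s - 1)^2)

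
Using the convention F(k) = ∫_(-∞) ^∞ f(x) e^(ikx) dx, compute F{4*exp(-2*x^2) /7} 2*sqrt(2)*sqrt(pi)*exp(-k^2/8) /7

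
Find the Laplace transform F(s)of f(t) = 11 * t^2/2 11/s^3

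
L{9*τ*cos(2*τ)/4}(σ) 9*(σ^2 - 4)/(4*(σ^2 + 4)^2)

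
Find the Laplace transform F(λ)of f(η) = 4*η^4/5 96/(5*λ^5)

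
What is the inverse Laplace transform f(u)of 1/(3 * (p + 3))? exp(-3 * u)/3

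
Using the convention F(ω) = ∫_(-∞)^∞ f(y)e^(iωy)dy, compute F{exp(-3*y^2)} sqrt(3)*sqrt(pi)*exp(-ω^2/12)/3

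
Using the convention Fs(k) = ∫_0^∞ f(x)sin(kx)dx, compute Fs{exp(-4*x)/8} k/(8*(k^2+16))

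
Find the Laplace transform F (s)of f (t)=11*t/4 11/ (4*s^2)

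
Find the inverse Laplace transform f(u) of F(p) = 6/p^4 u^3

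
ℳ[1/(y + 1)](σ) pi*csc(pi*σ)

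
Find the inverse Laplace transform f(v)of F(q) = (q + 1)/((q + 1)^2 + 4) exp(-v)*cos(2*v)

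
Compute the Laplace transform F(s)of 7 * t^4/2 84/s^5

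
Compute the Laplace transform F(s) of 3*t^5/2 180/s^6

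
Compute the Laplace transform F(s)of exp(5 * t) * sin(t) 1/((s - 5)^2+1)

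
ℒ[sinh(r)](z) 1/(z^2-1)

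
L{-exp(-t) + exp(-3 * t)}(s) 1/(s + 3) - 1/(s + 1)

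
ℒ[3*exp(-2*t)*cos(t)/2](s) 3*(s + 2)/(2*((s + 2)^2 + 1))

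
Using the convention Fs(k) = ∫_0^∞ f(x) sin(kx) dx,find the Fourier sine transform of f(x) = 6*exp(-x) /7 6*k/(7*(k^2 + 1) ) 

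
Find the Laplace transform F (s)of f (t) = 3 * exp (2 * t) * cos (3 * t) 3 * (s - 2)/ ( (s - 2)^2 + 9)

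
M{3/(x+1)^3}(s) 3 * pi * (s - 2) * (s - 1)/(2 * sin(pi * s))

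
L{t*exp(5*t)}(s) (s - 5)^(-2)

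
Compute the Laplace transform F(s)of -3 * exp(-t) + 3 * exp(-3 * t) 3/(s + 3)-3/(s + 1)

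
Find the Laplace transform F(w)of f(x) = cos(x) w/(w^2 + 1)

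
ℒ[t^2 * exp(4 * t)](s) 2/(s - 4)^3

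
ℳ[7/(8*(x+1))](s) 7*pi*csc(pi*s)/8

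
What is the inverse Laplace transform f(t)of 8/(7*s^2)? 8*t/7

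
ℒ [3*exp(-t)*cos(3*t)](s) 3*(s + 1)/((s + 1)^2 + 9)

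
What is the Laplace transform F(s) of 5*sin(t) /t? 5*atan(1/s) 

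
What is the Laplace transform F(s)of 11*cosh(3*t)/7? 11*s/(7*(s^2-9))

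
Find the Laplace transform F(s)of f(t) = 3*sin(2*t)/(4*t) 3*atan(2/s)/4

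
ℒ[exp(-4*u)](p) 1/(p + 4)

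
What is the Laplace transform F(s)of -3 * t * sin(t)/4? -3 * s/(2 * (s^2 + 1)^2)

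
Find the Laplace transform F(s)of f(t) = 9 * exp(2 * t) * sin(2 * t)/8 9/(4 * ((s - 2)^2+4))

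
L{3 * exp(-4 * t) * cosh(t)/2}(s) 3 * (s + 4)/(2 * ((s + 4)^2 - 1))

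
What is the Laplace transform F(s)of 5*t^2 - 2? 10/s^3 - 2/s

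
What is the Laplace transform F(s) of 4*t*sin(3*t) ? 24*s/(s^2 + 9) ^2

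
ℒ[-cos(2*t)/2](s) -s/(2*s^2 + 8)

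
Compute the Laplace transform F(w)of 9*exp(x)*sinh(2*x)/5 18/(5*((w - 1)^2 - 4))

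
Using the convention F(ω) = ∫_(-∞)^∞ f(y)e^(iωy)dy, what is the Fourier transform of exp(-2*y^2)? sqrt(2)*sqrt(pi)*exp(-ω^2/8)/2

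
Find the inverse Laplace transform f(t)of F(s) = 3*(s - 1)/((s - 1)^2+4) 3*exp(t)*cos(2*t)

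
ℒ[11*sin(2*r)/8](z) 11/(4*(z^2 + 4))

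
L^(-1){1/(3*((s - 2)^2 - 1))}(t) exp(2*t)*sinh(t)/3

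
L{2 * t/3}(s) 2/(3 * s^2)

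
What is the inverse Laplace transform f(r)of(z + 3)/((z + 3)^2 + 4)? exp(-3*r)*cos(2*r)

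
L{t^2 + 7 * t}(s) 7/s^2 + 2/s^3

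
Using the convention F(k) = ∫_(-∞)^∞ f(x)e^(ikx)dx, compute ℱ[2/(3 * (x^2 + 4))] pi * exp(-2 * Abs(k))/3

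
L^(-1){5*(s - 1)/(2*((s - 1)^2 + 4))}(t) 5*exp(t)*cos(2*t)/2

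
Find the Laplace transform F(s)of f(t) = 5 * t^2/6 5/(3 * s^3)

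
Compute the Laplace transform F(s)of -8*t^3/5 -48/(5*s^4)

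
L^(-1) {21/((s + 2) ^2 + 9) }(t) 7*exp(-2*t)*sin(3*t) 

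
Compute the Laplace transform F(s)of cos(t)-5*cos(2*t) s/(s^2 + 1)-5*s/(s^2 + 4)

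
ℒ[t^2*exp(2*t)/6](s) 1/(3*(s - 2)^3)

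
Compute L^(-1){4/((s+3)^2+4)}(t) 2*exp(-3*t)*sin(2*t)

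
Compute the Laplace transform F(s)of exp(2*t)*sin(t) 1/((s - 2)^2+1)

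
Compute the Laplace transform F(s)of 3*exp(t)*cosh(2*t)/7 3*(s - 1)/(7*((s - 1)^2 - 4))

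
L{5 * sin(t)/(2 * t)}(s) 5 * atan(1/s)/2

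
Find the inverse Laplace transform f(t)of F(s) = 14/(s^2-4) 7*sinh(2*t)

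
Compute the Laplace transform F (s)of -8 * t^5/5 -192/s^6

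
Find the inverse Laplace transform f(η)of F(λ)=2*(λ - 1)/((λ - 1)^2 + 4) 2*exp(η)*cos(2*η)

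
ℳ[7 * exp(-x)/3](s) 7 * gamma(s)/3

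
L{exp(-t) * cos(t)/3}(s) (s + 1)/(3 * ((s + 1)^2 + 1))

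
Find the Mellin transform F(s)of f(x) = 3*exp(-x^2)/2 3*gamma(s/2)/4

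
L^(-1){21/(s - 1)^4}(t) 7 * t^3 * exp(t)/2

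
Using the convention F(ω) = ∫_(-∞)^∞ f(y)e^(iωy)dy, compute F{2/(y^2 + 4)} pi * exp(-2 * Abs(ω))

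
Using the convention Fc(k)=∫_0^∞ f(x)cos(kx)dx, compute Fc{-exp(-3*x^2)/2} -sqrt(3)*sqrt(pi)*exp(-k^2/12)/12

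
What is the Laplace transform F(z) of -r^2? -2/z^3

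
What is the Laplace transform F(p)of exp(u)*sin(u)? 1/((p - 1)^2 + 1)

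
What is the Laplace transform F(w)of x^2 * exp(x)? 2/(w - 1)^3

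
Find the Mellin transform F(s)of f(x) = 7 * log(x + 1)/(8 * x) -7 * pi * csc(pi * s)/(8 * s - 8)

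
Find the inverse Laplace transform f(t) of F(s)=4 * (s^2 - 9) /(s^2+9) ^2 4 * t * cos(3 * t) 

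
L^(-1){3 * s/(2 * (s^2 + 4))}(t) 3 * cos(2 * t)/2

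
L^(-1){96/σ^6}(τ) 4 * τ^5/5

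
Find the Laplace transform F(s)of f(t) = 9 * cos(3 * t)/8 9 * s/(8 * (s^2 + 9))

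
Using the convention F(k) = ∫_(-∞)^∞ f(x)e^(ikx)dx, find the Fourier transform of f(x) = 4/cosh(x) 4 * pi/cosh(pi * k/2)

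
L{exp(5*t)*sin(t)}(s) 1/((s - 5)^2 + 1)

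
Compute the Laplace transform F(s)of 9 9/s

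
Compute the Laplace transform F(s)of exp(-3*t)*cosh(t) (s + 3)/((s + 3)^2 - 1)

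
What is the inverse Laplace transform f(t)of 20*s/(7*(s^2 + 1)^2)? 10*t*sin(t)/7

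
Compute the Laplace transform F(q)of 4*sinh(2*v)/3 8/(3*(q^2-4))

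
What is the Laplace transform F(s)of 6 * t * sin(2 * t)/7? 24 * s/(7 * (s^2 + 4)^2)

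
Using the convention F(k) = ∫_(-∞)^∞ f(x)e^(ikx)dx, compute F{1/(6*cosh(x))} pi/(6*cosh(pi*k/2))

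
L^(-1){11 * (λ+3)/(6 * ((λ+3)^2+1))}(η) 11 * exp(-3 * η) * cos(η)/6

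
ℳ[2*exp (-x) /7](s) 2*gamma (s) /7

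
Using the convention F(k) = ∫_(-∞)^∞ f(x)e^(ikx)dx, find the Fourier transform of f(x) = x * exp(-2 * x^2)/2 sqrt(2) * I * sqrt(pi) * k * exp(-k^2/8)/16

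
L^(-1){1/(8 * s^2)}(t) t/8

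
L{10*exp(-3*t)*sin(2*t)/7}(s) 20/(7*((s + 3)^2 + 4))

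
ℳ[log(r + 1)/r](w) -pi * csc(pi * w)/(w - 1)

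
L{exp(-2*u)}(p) 1/(p + 2)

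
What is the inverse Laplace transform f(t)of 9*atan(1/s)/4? 9*sin(t)/(4*t)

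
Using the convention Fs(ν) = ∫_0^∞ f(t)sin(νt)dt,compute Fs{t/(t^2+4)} pi*exp(-2*ν)/2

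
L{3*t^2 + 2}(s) 6/s^3 + 2/s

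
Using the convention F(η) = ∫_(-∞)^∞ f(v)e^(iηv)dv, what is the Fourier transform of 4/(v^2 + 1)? 4*pi*exp(-Abs(η))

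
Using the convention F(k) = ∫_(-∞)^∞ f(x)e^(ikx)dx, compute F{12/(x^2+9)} 4*pi*exp(-3*Abs(k))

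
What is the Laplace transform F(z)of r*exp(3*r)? (z - 3)^(-2)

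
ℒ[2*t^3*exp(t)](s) 12/(s - 1)^4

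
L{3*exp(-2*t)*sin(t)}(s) 3/((s + 2)^2 + 1)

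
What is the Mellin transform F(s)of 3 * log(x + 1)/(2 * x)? -3 * pi * csc(pi * s)/(2 * s - 2)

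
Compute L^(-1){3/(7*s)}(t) 3/7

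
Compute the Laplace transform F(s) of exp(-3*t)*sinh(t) 1/((s + 3) ^2-1) 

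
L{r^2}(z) 2/z^3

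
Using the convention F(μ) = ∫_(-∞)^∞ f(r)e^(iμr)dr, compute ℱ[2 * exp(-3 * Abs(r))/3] 4/(μ^2+9)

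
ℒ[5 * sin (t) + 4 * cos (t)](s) 5/ (s^2 + 1) + 4 * s/ (s^2 + 1)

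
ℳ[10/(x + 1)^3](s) 5 * pi * (s - 2) * (s - 1)/sin(pi * s)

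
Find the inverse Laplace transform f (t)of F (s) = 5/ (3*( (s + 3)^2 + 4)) 5*exp (-3*t)*sin (2*t)/6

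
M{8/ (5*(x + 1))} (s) 8*pi*csc (pi*s)/5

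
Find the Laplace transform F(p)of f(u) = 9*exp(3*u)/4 9/(4*(p - 3))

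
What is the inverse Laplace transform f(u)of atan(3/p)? sin(3 * u)/u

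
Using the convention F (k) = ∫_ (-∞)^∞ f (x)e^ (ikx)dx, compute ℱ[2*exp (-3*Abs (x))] 12/ (k^2+9)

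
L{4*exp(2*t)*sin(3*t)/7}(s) 12/(7*((s - 2)^2 + 9))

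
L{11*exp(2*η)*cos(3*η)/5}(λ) 11*(λ - 2)/(5*((λ - 2)^2 + 9))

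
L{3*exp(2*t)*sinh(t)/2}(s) 3/(2*((s - 2)^2 - 1))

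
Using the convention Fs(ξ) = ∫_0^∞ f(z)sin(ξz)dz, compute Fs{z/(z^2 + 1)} pi * exp(-ξ)/2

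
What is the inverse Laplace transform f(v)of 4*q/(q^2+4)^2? v*sin(2*v)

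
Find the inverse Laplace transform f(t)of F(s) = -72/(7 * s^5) -3 * t^4/7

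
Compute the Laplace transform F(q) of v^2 2/q^3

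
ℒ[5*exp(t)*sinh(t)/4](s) 5/(4*s*(s - 2))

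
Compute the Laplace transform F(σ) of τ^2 2/σ^3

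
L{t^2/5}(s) 2/(5*s^3)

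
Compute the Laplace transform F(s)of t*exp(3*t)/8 1/(8*(s - 3)^2)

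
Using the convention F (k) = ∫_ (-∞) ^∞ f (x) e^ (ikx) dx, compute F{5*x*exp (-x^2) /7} 5*I*sqrt (pi)*k*exp (-k^2/4) /14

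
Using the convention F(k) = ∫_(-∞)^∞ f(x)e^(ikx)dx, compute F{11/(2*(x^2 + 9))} 11*pi*exp(-3*Abs(k))/6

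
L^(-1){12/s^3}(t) 6*t^2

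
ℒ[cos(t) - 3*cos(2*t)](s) s/(s^2 + 1) - 3*s/(s^2 + 4)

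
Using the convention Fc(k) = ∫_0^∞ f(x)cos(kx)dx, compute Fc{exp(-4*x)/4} 1/(k^2 + 16)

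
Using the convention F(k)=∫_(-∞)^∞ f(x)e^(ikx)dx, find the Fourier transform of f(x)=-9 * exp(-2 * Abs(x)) -36/(k^2 + 4)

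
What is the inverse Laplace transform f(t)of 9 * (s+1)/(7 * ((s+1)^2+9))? 9 * exp(-t) * cos(3 * t)/7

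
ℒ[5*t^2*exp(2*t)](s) 10/(s - 2)^3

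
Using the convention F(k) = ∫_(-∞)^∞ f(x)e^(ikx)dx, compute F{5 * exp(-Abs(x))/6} 5/(3 * (k^2 + 1))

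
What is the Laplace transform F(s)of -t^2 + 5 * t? 5/s^2-2/s^3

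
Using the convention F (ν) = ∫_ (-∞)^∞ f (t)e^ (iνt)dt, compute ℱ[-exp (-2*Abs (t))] -4/ (ν^2 + 4)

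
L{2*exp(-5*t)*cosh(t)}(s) 2*(s+5)/((s+5)^2 - 1)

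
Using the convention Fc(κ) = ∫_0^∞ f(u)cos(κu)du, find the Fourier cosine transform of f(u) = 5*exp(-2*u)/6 5/(3*(κ^2 + 4))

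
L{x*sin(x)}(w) 2*w/(w^2 + 1)^2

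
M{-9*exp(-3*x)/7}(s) -3^(2 - s)*gamma(s)/7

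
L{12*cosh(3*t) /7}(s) 12*s/(7*(s^2 - 9) ) 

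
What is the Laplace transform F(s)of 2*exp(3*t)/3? 2/(3*(s - 3))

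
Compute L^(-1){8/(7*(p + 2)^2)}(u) 8*u*exp(-2*u)/7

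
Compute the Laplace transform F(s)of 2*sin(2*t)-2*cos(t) 4/(s^2 + 4)-2*s/(s^2 + 1)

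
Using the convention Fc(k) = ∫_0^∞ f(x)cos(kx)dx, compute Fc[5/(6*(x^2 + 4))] 5*pi*exp(-2*k)/24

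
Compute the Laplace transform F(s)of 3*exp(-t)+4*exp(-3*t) 4/(s+3)+3/(s+1)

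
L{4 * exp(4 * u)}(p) 4/(p - 4)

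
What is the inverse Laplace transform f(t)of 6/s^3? 3*t^2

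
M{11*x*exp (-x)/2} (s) 11*gamma (s + 1)/2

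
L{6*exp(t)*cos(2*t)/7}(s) 6*(s - 1)/(7*((s - 1)^2 + 4))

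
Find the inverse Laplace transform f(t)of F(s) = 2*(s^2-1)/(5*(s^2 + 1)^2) 2*t*cos(t)/5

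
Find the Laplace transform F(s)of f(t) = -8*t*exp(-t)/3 -8/(3*(s + 1)^2)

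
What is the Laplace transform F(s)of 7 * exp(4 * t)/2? 7/(2 * (s - 4))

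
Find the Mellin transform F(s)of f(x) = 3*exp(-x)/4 3*gamma(s)/4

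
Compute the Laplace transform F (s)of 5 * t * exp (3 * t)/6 5/ (6 * (s - 3)^2)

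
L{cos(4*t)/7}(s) s/(7*(s^2 + 16))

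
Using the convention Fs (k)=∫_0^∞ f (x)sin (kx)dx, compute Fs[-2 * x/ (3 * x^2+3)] -pi * exp (-k)/3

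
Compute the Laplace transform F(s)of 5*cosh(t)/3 5*s/(3*(s^2 - 1))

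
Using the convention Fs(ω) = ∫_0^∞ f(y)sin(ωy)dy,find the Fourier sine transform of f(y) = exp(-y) ω/(ω^2 + 1)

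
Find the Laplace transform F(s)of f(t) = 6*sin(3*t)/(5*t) 6*atan(3/s)/5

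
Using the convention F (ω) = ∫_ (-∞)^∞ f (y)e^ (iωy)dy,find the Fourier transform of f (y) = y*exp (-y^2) I*sqrt (pi)*ω*exp (-ω^2/4)/2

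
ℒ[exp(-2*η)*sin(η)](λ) 1/((λ + 2)^2 + 1)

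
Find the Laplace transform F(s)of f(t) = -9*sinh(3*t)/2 -27/(2*s^2-18)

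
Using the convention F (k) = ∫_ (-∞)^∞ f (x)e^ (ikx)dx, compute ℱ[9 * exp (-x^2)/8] 9 * sqrt (pi) * exp (-k^2/4)/8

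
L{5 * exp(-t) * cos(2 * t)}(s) 5 * (s + 1)/((s + 1)^2 + 4)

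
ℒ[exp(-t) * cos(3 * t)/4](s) (s + 1)/(4 * ((s + 1)^2 + 9))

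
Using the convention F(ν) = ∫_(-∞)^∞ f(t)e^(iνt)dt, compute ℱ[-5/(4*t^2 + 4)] -5*pi*exp(-Abs(ν))/4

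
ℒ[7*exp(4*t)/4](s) 7/(4*(s - 4))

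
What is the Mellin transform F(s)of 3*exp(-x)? 3*gamma(s)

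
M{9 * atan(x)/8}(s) -9 * pi * sec(pi * s/2)/(16 * s)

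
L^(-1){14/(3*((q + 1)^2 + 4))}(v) 7*exp(-v)*sin(2*v)/3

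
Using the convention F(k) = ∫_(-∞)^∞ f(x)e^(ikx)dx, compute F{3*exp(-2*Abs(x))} 12/(k^2 + 4)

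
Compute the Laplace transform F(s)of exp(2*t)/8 1/(8*(s - 2))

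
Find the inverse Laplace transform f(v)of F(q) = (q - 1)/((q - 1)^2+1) exp(v) * cos(v)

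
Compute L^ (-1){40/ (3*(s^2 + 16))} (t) 10*sin (4*t)/3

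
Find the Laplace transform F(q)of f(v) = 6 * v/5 6/(5 * q^2)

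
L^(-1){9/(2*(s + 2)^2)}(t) 9*t*exp(-2*t)/2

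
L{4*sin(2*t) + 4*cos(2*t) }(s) 8/(s^2 + 4) + 4*s/(s^2 + 4) 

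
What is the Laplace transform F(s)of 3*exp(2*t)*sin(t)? 3/((s - 2)^2+1)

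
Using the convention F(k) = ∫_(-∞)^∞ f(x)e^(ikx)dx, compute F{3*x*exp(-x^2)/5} 3*I*sqrt(pi)*k*exp(-k^2/4)/10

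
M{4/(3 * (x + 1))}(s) 4 * pi * csc(pi * s)/3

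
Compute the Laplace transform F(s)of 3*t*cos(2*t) 3*(s^2 - 4)/(s^2 + 4)^2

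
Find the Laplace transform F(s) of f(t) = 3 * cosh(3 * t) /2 3 * s/(2 * (s^2 - 9) ) 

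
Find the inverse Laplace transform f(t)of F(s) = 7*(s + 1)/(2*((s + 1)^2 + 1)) 7*exp(-t)*cos(t)/2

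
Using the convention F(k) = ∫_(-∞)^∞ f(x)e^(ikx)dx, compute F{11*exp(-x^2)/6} 11*sqrt(pi)*exp(-k^2/4)/6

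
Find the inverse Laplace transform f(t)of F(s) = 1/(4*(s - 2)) exp(2*t)/4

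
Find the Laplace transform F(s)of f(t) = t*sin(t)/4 s/(2*(s^2 + 1)^2)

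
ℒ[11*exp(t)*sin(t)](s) 11/((s - 1)^2 + 1)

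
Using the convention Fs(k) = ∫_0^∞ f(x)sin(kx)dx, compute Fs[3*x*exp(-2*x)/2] 6*k/(k^2+4)^2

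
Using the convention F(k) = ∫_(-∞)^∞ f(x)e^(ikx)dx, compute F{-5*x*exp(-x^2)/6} -5*I*sqrt(pi)*k*exp(-k^2/4)/12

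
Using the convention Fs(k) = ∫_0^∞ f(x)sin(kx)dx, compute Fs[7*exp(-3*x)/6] 7*k/(6*(k^2 + 9))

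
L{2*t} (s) 2/s^2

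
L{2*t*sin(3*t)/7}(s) 12*s/(7*(s^2 + 9)^2)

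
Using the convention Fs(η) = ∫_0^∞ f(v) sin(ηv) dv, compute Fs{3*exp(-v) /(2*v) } 3*atan(η) /2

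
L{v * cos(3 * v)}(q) (q^2 - 9)/(q^2 + 9)^2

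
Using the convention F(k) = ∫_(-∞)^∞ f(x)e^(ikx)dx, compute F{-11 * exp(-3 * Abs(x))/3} -22/(k^2 + 9)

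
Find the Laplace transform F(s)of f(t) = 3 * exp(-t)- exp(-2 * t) 3/(s + 1) - 1/(s + 2)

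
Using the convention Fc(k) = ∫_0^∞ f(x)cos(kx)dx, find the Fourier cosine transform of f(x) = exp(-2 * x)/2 1/(k^2 + 4)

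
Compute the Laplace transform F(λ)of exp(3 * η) 1/(λ - 3)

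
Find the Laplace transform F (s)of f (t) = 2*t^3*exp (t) 12/ (s - 1)^4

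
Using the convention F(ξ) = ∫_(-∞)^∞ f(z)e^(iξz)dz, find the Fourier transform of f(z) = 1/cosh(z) pi/cosh(pi*ξ/2)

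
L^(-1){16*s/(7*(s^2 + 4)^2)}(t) 4*t*sin(2*t)/7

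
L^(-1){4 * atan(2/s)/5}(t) 4 * sin(2 * t)/(5 * t)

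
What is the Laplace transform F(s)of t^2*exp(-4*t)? 2/(s + 4)^3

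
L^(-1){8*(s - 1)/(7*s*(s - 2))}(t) 8*exp(t)*cosh(t)/7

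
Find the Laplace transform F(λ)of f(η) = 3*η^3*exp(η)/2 9/(λ - 1)^4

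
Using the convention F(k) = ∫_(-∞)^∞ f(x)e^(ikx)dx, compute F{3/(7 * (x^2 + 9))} pi * exp(-3 * Abs(k))/7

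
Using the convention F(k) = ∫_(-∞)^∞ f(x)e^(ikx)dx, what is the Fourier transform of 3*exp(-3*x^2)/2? sqrt(3)*sqrt(pi)*exp(-k^2/12)/2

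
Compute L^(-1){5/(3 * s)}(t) 5/3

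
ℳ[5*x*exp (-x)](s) 5*gamma (s + 1)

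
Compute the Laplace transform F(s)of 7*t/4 7/(4*s^2)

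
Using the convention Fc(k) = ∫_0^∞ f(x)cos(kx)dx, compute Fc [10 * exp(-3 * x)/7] 30/(7 * (k^2 + 9))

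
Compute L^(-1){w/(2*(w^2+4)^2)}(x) x*sin(2*x)/8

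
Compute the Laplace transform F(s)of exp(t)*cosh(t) (s - 1)/(s*(s - 2))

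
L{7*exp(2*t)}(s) 7/(s - 2)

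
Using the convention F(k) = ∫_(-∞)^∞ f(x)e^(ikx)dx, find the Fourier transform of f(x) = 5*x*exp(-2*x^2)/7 5*sqrt(2)*I*sqrt(pi)*k*exp(-k^2/8)/56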